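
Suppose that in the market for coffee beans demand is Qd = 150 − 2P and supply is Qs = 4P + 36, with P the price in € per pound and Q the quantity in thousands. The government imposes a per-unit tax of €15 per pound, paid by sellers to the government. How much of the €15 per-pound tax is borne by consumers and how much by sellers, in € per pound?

Consumers bear €10 per pound; sellers bear €5 per pound.

Without the tax, 150 − 2P = 4P + 36 gives 6P = 114, so P* = €19 and Q* = 112.
With the tax collected from sellers, supply shifts: Qs = 4(P − 15) + 36.
Solving gives Q = 92 with consumers paying €29 and sellers receiving €14 (the €15 wedge).
Burden on consumers: €10; on sellers: €5. (They sum to €15.)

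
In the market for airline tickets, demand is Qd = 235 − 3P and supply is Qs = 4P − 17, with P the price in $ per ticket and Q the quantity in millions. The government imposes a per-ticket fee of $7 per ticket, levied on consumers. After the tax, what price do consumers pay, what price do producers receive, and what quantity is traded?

Consumers pay $40; producers receive $33; quantity = 115.

Without the tax, 235 − 3P = 4P − 17 gives 7P = 252, so P* = $36 and Q* = 127.
With the tax collected from consumers, demand (in seller-price terms) shifts: Qd = 235 − 3(P + 7).
New equilibrium: consumers pay $40, producers receive $33, Q = 115. (Wedge: Pb − Ps = 7.)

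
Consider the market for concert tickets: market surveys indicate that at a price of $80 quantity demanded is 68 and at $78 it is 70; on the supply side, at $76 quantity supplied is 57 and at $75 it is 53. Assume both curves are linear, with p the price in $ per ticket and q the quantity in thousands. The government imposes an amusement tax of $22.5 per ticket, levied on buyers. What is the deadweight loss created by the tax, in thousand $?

Demand slope: (70 − 68)/(78 − 80) = -1, so qd = 148 − p.
Supply slope: (53 − 57)/(75 − 76) = 4, so qs = 4p − 247.
Without the tax, 148 − p = 4p − 247 gives 5p = 395, so p* = $79 and q* = 69.
With the tax collected from buyers, demand (in seller-price terms) shifts: qd = 148 − (p + 22.5).
New equilibrium: buyers pay $97, sellers receive $74.5, q = 51. (Wedge: pb − ps = 22.5.)
Quantity falls by |ΔQ| = |69 − 51| = 18.
DWL = ½ · t · |ΔQ| = ½ · 22.5 · 18 = $202.5.

Deadweight loss = $202.5 thousand.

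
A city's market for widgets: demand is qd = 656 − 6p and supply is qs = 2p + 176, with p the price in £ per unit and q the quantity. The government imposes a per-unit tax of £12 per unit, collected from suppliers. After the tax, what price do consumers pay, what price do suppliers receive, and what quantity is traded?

Consumers pay £63; suppliers receive £51; quantity = 278.

Without the tax, 656 − 6p = 2p + 176 gives 8p = 480, so p* = £60 and q* = 296.
With the tax collected from suppliers, supply shifts: qs = 2(p − 12) + 176.
Solving gives q = 278 with consumers paying £63 and suppliers receiving £51 (the £12 wedge).
The less price-elastic side of the market bears the larger share of a per-unit tax.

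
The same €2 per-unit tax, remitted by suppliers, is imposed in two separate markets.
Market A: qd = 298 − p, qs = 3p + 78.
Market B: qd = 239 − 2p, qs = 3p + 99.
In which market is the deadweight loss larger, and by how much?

Market A: pre-tax p* = €55, q* = 243; post-tax q = 241.5; deadweight loss = €1.5.
Market B: pre-tax p* = €28, q* = 183; post-tax q = 180.6; deadweight loss = €2.4.
Difference: €1.5 vs €2.4 → market B is larger by €0.9.

Market B, by €0.9.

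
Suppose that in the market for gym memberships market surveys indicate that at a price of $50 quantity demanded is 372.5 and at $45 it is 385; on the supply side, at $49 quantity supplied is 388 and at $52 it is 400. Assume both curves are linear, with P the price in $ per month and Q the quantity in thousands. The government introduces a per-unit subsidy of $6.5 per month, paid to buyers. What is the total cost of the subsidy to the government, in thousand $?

Demand slope: (385 − 372.5)/(45 − 50) = -2.5, so Qd = 497.5 − 2.5P.
Supply slope: (400 − 388)/(52 − 49) = 4, so Qs = 4P + 192.
Without the subsidy, 497.5 − 2.5P = 4P + 192 gives 6.5P = 305.5, so P* = $47 and Q* = 380.
With a per-unit subsidy paid to buyers, each effectively pays P − 6.5, so demand becomes Qd = 497.5 − 2.5(P − 6.5).
New equilibrium: buyers pay $43, suppliers receive $49.5, Q = 390. (Wedge: Pb − Ps = −6.5.)
Outlay = t · Q = 6.5 · 390 = $2535.

Government outlay = $2535 thousand.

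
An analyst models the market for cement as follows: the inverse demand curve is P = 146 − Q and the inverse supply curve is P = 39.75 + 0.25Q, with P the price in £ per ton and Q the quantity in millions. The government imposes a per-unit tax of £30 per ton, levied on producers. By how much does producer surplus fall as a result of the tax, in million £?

Rewrite in direct form: Qd = 146 − P and Qs = 4P − 159.
Before the tax: set 146 − P = 4P − 159 → P* = £61, Q* = 85.
With the tax collected from producers, supply shifts: Qs = 4(P − 30) − 159.
New equilibrium: buyers pay £85, producers receive £55, Q = 61. (Wedge: Pb − Ps = 30.)
ΔPS is the trapezoid between Q = 61 and Q = 85 of height £6: ½ · (85 + 61) · 6 = £438.

Producer surplus falls by £438 million.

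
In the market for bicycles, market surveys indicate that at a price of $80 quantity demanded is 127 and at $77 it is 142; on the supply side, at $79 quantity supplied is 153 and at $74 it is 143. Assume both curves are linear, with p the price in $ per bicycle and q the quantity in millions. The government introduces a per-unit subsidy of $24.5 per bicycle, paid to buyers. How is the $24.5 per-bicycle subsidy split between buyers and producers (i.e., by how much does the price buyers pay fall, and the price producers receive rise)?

Demand slope: (142 − 127)/(77 − 80) = -5, so qd = 527 − 5p.
Supply slope: (143 − 153)/(74 − 79) = 2, so qs = 2p − 5.
Before the subsidy: set 527 − 5p = 2p − 5 → p* = $76, q* = 147.
With a per-unit subsidy paid to buyers, each effectively pays p − 24.5, so demand becomes qd = 527 − 5(p − 24.5).
Solving gives q = 182 with buyers paying $69 and producers receiving $93.5 (the $24.5 wedge).
Gain to buyers: $7; to producers: $17.5. (They sum to $24.5.)

Buyers gain $7 per bicycle; producers gain $17.5 per bicycle.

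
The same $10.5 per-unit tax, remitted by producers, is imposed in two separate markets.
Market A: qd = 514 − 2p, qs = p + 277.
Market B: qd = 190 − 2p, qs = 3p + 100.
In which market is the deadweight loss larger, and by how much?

Market A: pre-tax p* = $79, q* = 356; post-tax q = 349; deadweight loss = $36.75.
Market B: pre-tax p* = $18, q* = 154; post-tax q = 141.4; deadweight loss = $66.15.
Difference: $36.75 vs $66.15 → market B is larger by $29.4.

Market B, by $29.4.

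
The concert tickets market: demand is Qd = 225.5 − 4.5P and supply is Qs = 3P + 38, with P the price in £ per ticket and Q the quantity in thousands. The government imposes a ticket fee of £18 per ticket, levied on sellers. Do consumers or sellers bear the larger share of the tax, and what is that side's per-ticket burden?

Without the tax, 225.5 − 4.5P = 3P + 38 gives 7.5P = 187.5, so P* = £25 and Q* = 113.
With the tax collected from sellers, supply shifts: Qs = 3(P − 18) + 38.
Solving gives Q = 80.6 with consumers paying £32.2 and sellers receiving £14.2 (the £18 wedge).
Per-ticket burden: consumers £7.2, sellers £10.8.
Sellers take the larger share because supply is less price-elastic here (demand slope 4.5 vs supply slope 3).

Sellers bear the larger share: £10.8 per ticket.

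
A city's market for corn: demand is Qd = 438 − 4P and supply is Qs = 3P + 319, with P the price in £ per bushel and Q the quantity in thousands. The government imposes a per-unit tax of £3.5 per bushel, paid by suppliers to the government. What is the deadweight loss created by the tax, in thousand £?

Without the tax, 438 − 4P = 3P + 319 gives 7P = 119, so P* = £17 and Q* = 370.
With the tax collected from suppliers, supply shifts: Qs = 3(P − 3.5) + 319.
New equilibrium: consumers pay £18.5, suppliers receive £15, Q = 364. (Wedge: Pb − Ps = 3.5.)
Quantity falls by |ΔQ| = |370 − 364| = 6.
DWL = ½ · t · |ΔQ| = ½ · 3.5 · 6 = £10.5.

Deadweight loss = £10.5 thousand.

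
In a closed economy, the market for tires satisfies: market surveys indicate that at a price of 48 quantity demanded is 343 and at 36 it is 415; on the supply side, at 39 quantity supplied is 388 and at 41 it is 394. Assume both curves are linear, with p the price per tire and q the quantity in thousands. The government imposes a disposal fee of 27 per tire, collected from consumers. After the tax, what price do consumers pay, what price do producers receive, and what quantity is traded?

Demand slope: (415 − 343)/(36 − 48) = -6, so qd = 631 − 6p.
Supply slope: (394 − 388)/(41 − 39) = 3, so qs = 3p + 271.
Before the tax: set 631 − 6p = 3p + 271 → p* = 40, q* = 391.
With the tax collected from consumers, demand (in seller-price terms) shifts: qd = 631 − 6(p + 27).
Solving gives q = 337 with consumers paying 49 and producers receiving 22 (the 27 wedge).

Consumers pay 49; producers receive 22; quantity = 337.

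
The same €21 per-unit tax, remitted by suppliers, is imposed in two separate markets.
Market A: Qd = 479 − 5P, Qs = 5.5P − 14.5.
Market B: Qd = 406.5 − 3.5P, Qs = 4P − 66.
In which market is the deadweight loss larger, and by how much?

Market A, by €165.9.

Market A: pre-tax P* = €47, Q* = 244; post-tax Q = 189; deadweight loss = €577.5.
Market B: pre-tax P* = €63, Q* = 186; post-tax Q = 146.8; deadweight loss = €411.6.
Difference: €577.5 vs €411.6 → market A is larger by €165.9.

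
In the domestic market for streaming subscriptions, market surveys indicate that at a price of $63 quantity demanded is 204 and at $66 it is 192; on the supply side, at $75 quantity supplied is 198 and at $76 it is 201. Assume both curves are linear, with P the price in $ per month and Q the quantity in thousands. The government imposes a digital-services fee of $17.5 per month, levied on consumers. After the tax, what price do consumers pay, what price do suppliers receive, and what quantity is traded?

Demand slope: (192 − 204)/(66 − 63) = -4, so Qd = 456 − 4P.
Supply slope: (201 − 198)/(76 − 75) = 3, so Qs = 3P − 27.
Before the tax: set 456 − 4P = 3P − 27 → P* = $69, Q* = 180.
With the tax collected from consumers, demand (in seller-price terms) shifts: Qd = 456 − 4(P + 17.5).
New equilibrium: consumers pay $76.5, suppliers receive $59, Q = 150. (Wedge: Pb − Ps = 17.5.)

Consumers pay $76.5; suppliers receive $59; quantity = 150.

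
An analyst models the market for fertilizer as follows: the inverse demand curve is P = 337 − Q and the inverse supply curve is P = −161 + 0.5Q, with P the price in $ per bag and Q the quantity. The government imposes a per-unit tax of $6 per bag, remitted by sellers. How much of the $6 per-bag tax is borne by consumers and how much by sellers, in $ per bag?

Consumers bear $4 per bag; sellers bear $2 per bag.

Rewrite in direct form: Qd = 337 − P and Qs = 2P + 322.
Before the tax: set 337 − P = 2P + 322 → P* = $5, Q* = 332.
With the tax collected from sellers, supply shifts: Qs = 2(P − 6) + 322.
Solving gives Q = 328 with consumers paying $9 and sellers receiving $3 (the $6 wedge).
Burden on consumers: $4; on sellers: $2. (They sum to $6.)
The less price-elastic side of the market bears the larger share of a per-unit tax.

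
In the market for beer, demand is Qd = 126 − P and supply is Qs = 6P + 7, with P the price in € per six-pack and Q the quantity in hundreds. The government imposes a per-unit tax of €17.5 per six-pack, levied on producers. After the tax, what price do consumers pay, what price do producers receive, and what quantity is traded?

Consumers pay €32; producers receive €14.5; quantity = 94.

Before the tax: set 126 − P = 6P + 7 → P* = €17, Q* = 109.
With the tax collected from producers, supply shifts: Qs = 6(P − 17.5) + 7.
Solving gives Q = 94 with consumers paying €32 and producers receiving €14.5 (the €17.5 wedge).
The less price-elastic side of the market bears the larger share of a per-unit tax.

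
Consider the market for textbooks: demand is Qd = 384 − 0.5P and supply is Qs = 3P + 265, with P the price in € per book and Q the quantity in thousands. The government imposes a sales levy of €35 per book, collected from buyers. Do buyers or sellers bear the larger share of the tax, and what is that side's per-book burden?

Buyers bear the larger share: €30 per book.

Before the tax: set 384 − 0.5P = 3P + 265 → P* = €34, Q* = 367.
With the tax collected from buyers, demand (in seller-price terms) shifts: Qd = 384 − 0.5(P + 35).
New equilibrium: buyers pay €64, sellers receive €29, Q = 352. (Wedge: Pb − Ps = 35.)
Per-book burden: buyers €30, sellers €5.
Buyers take the larger share because demand is less price-elastic here (demand slope 0.5 vs supply slope 3).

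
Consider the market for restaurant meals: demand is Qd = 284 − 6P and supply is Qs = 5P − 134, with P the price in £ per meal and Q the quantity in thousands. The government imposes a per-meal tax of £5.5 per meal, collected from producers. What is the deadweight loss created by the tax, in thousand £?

Without the tax, 284 − 6P = 5P − 134 gives 11P = 418, so P* = £38 and Q* = 56.
With the tax collected from producers, supply shifts: Qs = 5(P − 5.5) − 134.
Solving gives Q = 41 with buyers paying £40.5 and producers receiving £35 (the £5.5 wedge).
Quantity falls by |ΔQ| = |56 − 41| = 15.
DWL = ½ · t · |ΔQ| = ½ · 5.5 · 15 = £41.25.

Deadweight loss = £41.25 thousand.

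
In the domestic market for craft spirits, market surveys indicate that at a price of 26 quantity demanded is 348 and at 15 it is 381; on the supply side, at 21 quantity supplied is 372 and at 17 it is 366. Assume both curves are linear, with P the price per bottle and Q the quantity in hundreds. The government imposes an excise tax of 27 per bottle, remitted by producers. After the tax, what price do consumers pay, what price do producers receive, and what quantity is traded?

Consumers pay 28; producers receive 1; quantity = 342.

Demand slope: (381 − 348)/(15 − 26) = -3, so Qd = 426 − 3P.
Supply slope: (366 − 372)/(17 − 21) = 1.5, so Qs = 1.5P + 340.5.
Without the tax, 426 − 3P = 1.5P + 340.5 gives 4.5P = 85.5, so P* = 19 and Q* = 369.
With the tax collected from producers, supply shifts: Qs = 1.5(P − 27) + 340.5.
Solving gives Q = 342 with consumers paying 28 and producers receiving 1 (the 27 wedge).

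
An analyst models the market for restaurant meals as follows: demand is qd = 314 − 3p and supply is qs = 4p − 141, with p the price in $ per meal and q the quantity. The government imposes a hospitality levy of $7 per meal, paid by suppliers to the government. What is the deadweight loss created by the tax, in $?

Without the tax, 314 − 3p = 4p − 141 gives 7p = 455, so p* = $65 and q* = 119.
With the tax collected from suppliers, supply shifts: qs = 4(p − 7) − 141.
Solving gives q = 107 with consumers paying $69 and suppliers receiving $62 (the $7 wedge).
Quantity falls by |ΔQ| = |119 − 107| = 12.
DWL = ½ · t · |ΔQ| = ½ · 7 · 12 = $42.

Deadweight loss = $42.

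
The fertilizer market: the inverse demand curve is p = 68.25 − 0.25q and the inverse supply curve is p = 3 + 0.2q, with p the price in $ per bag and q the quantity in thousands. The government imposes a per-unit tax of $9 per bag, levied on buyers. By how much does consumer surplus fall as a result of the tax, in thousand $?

Consumer surplus falls by $675 thousand.

Inverting to q(p) form: qd = 273 − 4p; qs = 5p − 15.
Without the tax, 273 − 4p = 5p − 15 gives 9p = 288, so p* = $32 and q* = 145.
With the tax collected from buyers, demand (in seller-price terms) shifts: qd = 273 − 4(p + 9).
Solving gives q = 125 with buyers paying $37 and sellers receiving $28 (the $9 wedge).
ΔCS is the trapezoid between Q = 125 and Q = 145 of height $5: ½ · (145 + 125) · 5 = $675.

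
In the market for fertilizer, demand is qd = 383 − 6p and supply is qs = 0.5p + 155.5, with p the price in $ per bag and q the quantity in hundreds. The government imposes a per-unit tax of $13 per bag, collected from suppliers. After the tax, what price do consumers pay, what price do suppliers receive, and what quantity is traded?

Consumers pay $36; suppliers receive $23; quantity = 167.

Without the tax, 383 − 6p = 0.5p + 155.5 gives 6.5p = 227.5, so p* = $35 and q* = 173.
With the tax collected from suppliers, supply shifts: qs = 0.5(p − 13) + 155.5.
New equilibrium: consumers pay $36, suppliers receive $23, q = 167. (Wedge: pb − ps = 13.)
The less price-elastic side of the market bears the larger share of a per-unit tax.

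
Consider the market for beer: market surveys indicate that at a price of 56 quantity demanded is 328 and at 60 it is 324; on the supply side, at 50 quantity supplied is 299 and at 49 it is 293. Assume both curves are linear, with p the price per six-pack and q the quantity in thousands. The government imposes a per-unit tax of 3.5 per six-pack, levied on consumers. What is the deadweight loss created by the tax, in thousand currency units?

Demand slope: (324 − 328)/(60 − 56) = -1, so qd = 384 − p.
Supply slope: (293 − 299)/(49 − 50) = 6, so qs = 6p − 1.
Without the tax, 384 − p = 6p − 1 gives 7p = 385, so p* = 55 and q* = 329.
With the tax collected from consumers, demand (in seller-price terms) shifts: qd = 384 − (p + 3.5).
Solving gives q = 326 with consumers paying 58 and suppliers receiving 54.5 (the 3.5 wedge).
Quantity falls by |ΔQ| = |329 − 326| = 3.
DWL = ½ · t · |ΔQ| = ½ · 3.5 · 3 = 5.25.

Deadweight loss = 5.25 thousand.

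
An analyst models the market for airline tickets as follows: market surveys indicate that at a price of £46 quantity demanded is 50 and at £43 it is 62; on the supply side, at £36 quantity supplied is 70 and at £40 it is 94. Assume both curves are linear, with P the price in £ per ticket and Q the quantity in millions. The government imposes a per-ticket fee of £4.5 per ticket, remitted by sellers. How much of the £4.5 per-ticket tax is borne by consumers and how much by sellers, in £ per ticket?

Consumers bear £2.7 per ticket; sellers bear £1.8 per ticket.

Demand slope: (62 − 50)/(43 − 46) = -4, so Qd = 234 − 4P.
Supply slope: (94 − 70)/(40 − 36) = 6, so Qs = 6P − 146.
Before the tax: set 234 − 4P = 6P − 146 → P* = £38, Q* = 82.
With the tax collected from sellers, supply shifts: Qs = 6(P − 4.5) − 146.
New equilibrium: consumers pay £40.7, sellers receive £36.2, Q = 71.2. (Wedge: Pb − Ps = 4.5.)
Burden on consumers: £2.7; on sellers: £1.8. (They sum to £4.5.)
The less price-elastic side of the market bears the larger share of a per-unit tax.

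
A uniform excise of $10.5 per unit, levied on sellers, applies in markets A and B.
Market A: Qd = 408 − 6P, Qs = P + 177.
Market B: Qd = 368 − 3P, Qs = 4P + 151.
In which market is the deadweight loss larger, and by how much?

Market B, by $47.25.

Market A: pre-tax P* = $33, Q* = 210; post-tax Q = 201; deadweight loss = $47.25.
Market B: pre-tax P* = $31, Q* = 275; post-tax Q = 257; deadweight loss = $94.5.
Difference: $47.25 vs $94.5 → market B is larger by $47.25.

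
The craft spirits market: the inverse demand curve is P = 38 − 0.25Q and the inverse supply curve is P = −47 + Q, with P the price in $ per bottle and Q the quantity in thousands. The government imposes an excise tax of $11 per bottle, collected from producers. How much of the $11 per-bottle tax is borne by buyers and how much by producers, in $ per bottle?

Buyers bear $2.2 per bottle; producers bear $8.8 per bottle.

Rewrite in direct form: Qd = 152 − 4P and Qs = P + 47.
Before the tax: set 152 − 4P = P + 47 → P* = $21, Q* = 68.
With the tax collected from producers, supply shifts: Qs = (P − 11) + 47.
New equilibrium: buyers pay $23.2, producers receive $12.2, Q = 59.2. (Wedge: Pb − Ps = 11.)
Burden on buyers: $2.2; on producers: $8.8. (They sum to $11.)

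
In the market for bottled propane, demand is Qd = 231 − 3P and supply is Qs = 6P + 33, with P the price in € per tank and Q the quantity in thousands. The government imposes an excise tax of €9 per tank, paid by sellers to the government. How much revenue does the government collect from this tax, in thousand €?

Tax revenue = €1323 thousand.

Without the tax, 231 − 3P = 6P + 33 gives 9P = 198, so P* = €22 and Q* = 165.
With the tax collected from sellers, supply shifts: Qs = 6(P − 9) + 33.
New equilibrium: buyers pay €28, sellers receive €19, Q = 147. (Wedge: Pb − Ps = 9.)
Revenue = t · Q = 9 · 147 = €1323.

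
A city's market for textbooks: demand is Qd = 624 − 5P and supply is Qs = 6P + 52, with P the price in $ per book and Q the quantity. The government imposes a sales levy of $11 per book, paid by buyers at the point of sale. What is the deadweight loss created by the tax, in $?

Deadweight loss = $165.

Before the tax: set 624 − 5P = 6P + 52 → P* = $52, Q* = 364.
With the tax collected from buyers, demand (in seller-price terms) shifts: Qd = 624 − 5(P + 11).
Solving gives Q = 334 with buyers paying $58 and producers receiving $47 (the $11 wedge).
Quantity falls by |ΔQ| = |364 − 334| = 30.
DWL = ½ · t · |ΔQ| = ½ · 11 · 30 = $165.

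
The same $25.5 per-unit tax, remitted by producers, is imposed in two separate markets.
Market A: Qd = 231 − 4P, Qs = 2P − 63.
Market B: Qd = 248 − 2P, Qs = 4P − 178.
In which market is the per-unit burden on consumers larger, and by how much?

Market A: pre-tax P* = $49, Q* = 35; post-tax Q = 1; per-unit burden on consumers = $8.5.
Market B: pre-tax P* = $71, Q* = 106; post-tax Q = 72; per-unit burden on consumers = $17.
Difference: $8.5 vs $17 → market B is larger by $8.5.

Market B, by $8.5.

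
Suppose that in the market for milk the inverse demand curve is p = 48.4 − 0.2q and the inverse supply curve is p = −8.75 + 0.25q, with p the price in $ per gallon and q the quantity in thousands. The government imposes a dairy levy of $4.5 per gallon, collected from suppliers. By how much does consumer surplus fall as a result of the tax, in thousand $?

Inverting to q(p) form: qd = 242 − 5p; qs = 4p + 35.
Before the tax: set 242 − 5p = 4p + 35 → p* = $23, q* = 127.
With the tax collected from suppliers, supply shifts: qs = 4(p − 4.5) + 35.
Solving gives q = 117 with buyers paying $25 and suppliers receiving $20.5 (the $4.5 wedge).
ΔCS is the trapezoid between Q = 117 and Q = 127 of height $2: ½ · (127 + 117) · 2 = $244.

Consumer surplus falls by $244 thousand.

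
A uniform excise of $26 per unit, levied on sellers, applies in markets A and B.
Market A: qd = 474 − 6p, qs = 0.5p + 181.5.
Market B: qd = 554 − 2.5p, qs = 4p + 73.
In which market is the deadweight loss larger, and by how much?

Market A: pre-tax p* = $45, q* = 204; post-tax q = 192; deadweight loss = $156.
Market B: pre-tax p* = $74, q* = 369; post-tax q = 329; deadweight loss = $520.
Difference: $156 vs $520 → market B is larger by $364.

Market B, by $364.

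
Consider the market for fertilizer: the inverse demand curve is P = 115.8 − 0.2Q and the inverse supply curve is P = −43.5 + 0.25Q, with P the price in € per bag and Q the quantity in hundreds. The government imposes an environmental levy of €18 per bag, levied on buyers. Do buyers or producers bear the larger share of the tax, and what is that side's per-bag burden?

Rewrite in direct form: Qd = 579 − 5P and Qs = 4P + 174.
Before the tax: set 579 − 5P = 4P + 174 → P* = €45, Q* = 354.
With the tax collected from buyers, demand (in seller-price terms) shifts: Qd = 579 − 5(P + 18).
Solving gives Q = 314 with buyers paying €53 and producers receiving €35 (the €18 wedge).
Per-bag burden: buyers €8, producers €10.
Producers take the larger share because supply is less price-elastic here (demand slope 5 vs supply slope 4).
The less price-elastic side of the market bears the larger share of a per-unit tax.

Producers bear the larger share: €10 per bag.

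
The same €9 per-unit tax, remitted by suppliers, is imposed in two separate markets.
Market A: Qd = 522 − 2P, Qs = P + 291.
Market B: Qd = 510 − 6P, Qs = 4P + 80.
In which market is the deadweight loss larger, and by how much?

Market A: pre-tax P* = €77, Q* = 368; post-tax Q = 362; deadweight loss = €27.
Market B: pre-tax P* = €43, Q* = 252; post-tax Q = 230.4; deadweight loss = €97.2.
Difference: €27 vs €97.2 → market B is larger by €70.2.

Market B, by €70.2.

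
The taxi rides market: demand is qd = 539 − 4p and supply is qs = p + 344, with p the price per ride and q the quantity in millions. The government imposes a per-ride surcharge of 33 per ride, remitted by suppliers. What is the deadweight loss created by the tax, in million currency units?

Deadweight loss = 435.6 million.

Without the tax, 539 − 4p = p + 344 gives 5p = 195, so p* = 39 and q* = 383.
With the tax collected from suppliers, supply shifts: qs = (p − 33) + 344.
Solving gives q = 356.6 with buyers paying 45.6 and suppliers receiving 12.6 (the 33 wedge).
Quantity falls by |ΔQ| = |383 − 356.6| = 26.4.
DWL = ½ · t · |ΔQ| = ½ · 33 · 26.4 = 435.6.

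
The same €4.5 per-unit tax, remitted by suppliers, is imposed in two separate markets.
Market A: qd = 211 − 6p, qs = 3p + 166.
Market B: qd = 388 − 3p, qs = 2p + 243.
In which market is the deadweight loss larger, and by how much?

Market A, by €8.1.

Market A: pre-tax p* = €5, q* = 181; post-tax q = 172; deadweight loss = €20.25.
Market B: pre-tax p* = €29, q* = 301; post-tax q = 295.6; deadweight loss = €12.15.
Difference: €20.25 vs €12.15 → market A is larger by €8.1.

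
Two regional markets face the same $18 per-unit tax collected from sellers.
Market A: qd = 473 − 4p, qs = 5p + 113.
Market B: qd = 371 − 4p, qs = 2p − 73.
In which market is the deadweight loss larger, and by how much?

Market A: pre-tax p* = $40, q* = 313; post-tax q = 273; deadweight loss = $360.
Market B: pre-tax p* = $74, q* = 75; post-tax q = 51; deadweight loss = $216.
Difference: $360 vs $216 → market A is larger by $144.

Market A, by $144.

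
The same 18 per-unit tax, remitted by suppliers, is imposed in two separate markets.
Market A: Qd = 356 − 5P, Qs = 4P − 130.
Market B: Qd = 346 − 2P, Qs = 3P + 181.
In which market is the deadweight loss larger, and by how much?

Market A, by 165.6.

Market A: pre-tax P* = 54, Q* = 86; post-tax Q = 46; deadweight loss = 360.
Market B: pre-tax P* = 33, Q* = 280; post-tax Q = 258.4; deadweight loss = 194.4.
Difference: 360 vs 194.4 → market A is larger by 165.6.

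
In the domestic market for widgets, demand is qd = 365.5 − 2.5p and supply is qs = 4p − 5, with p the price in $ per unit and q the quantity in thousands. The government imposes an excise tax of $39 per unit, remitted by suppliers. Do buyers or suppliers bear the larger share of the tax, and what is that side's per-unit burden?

Buyers bear the larger share: $24 per unit.

Before the tax: set 365.5 − 2.5p = 4p − 5 → p* = $57, q* = 223.
With the tax collected from suppliers, supply shifts: qs = 4(p − 39) − 5.
Solving gives q = 163 with buyers paying $81 and suppliers receiving $42 (the $39 wedge).
Per-unit burden: buyers $24, suppliers $15.
Buyers take the larger share because demand is less price-elastic here (demand slope 2.5 vs supply slope 4).
The less price-elastic side of the market bears the larger share of a per-unit tax.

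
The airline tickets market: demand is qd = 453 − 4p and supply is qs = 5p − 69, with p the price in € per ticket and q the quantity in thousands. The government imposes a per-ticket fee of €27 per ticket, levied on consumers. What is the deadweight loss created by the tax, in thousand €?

Without the tax, 453 − 4p = 5p − 69 gives 9p = 522, so p* = €58 and q* = 221.
With the tax collected from consumers, demand (in seller-price terms) shifts: qd = 453 − 4(p + 27).
New equilibrium: consumers pay €73, producers receive €46, q = 161. (Wedge: pb − ps = 27.)
Quantity falls by |ΔQ| = |221 − 161| = 60.
DWL = ½ · t · |ΔQ| = ½ · 27 · 60 = €810.

Deadweight loss = €810 thousand.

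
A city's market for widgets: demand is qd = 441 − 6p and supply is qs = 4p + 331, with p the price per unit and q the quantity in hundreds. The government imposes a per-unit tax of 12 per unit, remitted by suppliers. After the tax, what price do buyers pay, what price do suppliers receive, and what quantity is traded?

Without the tax, 441 − 6p = 4p + 331 gives 10p = 110, so p* = 11 and q* = 375.
With the tax collected from suppliers, supply shifts: qs = 4(p − 12) + 331.
New equilibrium: buyers pay 15.8, suppliers receive 3.8, q = 346.2. (Wedge: pb − ps = 12.)
The less price-elastic side of the market bears the larger share of a per-unit tax.

Buyers pay 15.8; suppliers receive 3.8; quantity = 346.2.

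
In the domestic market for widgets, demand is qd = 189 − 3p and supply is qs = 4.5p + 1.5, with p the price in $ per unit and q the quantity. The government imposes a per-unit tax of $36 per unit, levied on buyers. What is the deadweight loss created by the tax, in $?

Deadweight loss = $1166.4.

Before the tax: set 189 − 3p = 4.5p + 1.5 → p* = $25, q* = 114.
With the tax collected from buyers, demand (in seller-price terms) shifts: qd = 189 − 3(p + 36).
Solving gives q = 49.2 with buyers paying $46.6 and sellers receiving $10.6 (the $36 wedge).
Quantity falls by |ΔQ| = |114 − 49.2| = 64.8.
DWL = ½ · t · |ΔQ| = ½ · 36 · 64.8 = $1166.4.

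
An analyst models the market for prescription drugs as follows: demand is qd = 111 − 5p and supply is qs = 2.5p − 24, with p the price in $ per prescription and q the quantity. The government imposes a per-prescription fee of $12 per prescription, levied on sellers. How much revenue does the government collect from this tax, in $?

Tax revenue = $12.

Before the tax: set 111 − 5p = 2.5p − 24 → p* = $18, q* = 21.
With the tax collected from sellers, supply shifts: qs = 2.5(p − 12) − 24.
Solving gives q = 1 with buyers paying $22 and sellers receiving $10 (the $12 wedge).
Revenue = t · Q = 12 · 1 = $12.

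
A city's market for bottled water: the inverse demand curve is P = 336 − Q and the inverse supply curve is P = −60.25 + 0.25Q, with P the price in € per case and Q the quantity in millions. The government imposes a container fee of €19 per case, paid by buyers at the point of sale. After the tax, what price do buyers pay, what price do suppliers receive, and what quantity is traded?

Buyers pay €34.2; suppliers receive €15.2; quantity = 301.8.

Rewrite in direct form: Qd = 336 − P and Qs = 4P + 241.
Without the tax, 336 − P = 4P + 241 gives 5P = 95, so P* = €19 and Q* = 317.
With the tax collected from buyers, demand (in seller-price terms) shifts: Qd = 336 − (P + 19).
New equilibrium: buyers pay €34.2, suppliers receive €15.2, Q = 301.8. (Wedge: Pb − Ps = 19.)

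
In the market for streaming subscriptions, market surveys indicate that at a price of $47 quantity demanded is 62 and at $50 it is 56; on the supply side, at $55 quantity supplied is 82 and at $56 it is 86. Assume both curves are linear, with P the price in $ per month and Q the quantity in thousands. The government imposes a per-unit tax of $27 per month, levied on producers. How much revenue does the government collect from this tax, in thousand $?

Tax revenue = $594 thousand.

Demand slope: (56 − 62)/(50 − 47) = -2, so Qd = 156 − 2P.
Supply slope: (86 − 82)/(56 − 55) = 4, so Qs = 4P − 138.
Without the tax, 156 − 2P = 4P − 138 gives 6P = 294, so P* = $49 and Q* = 58.
With the tax collected from producers, supply shifts: Qs = 4(P − 27) − 138.
New equilibrium: consumers pay $67, producers receive $40, Q = 22. (Wedge: Pb − Ps = 27.)
Revenue = t · Q = 27 · 22 = $594.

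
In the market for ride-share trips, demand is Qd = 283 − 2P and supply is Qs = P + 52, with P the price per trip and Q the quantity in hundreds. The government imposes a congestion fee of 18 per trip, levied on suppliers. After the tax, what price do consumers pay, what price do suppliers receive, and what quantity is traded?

Consumers pay 83; suppliers receive 65; quantity = 117.

Without the tax, 283 − 2P = P + 52 gives 3P = 231, so P* = 77 and Q* = 129.
With the tax collected from suppliers, supply shifts: Qs = (P − 18) + 52.
Solving gives Q = 117 with consumers paying 83 and suppliers receiving 65 (the 18 wedge).
The less price-elastic side of the market bears the larger share of a per-unit tax.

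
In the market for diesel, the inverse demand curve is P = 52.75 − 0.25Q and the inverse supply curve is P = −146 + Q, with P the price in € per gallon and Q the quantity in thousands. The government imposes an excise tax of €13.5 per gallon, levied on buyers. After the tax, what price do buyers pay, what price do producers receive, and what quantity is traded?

Rewrite in direct form: Qd = 211 − 4P and Qs = P + 146.
Without the tax, 211 − 4P = P + 146 gives 5P = 65, so P* = €13 and Q* = 159.
With the tax collected from buyers, demand (in seller-price terms) shifts: Qd = 211 − 4(P + 13.5).
Solving gives Q = 148.2 with buyers paying €15.7 and producers receiving €2.2 (the €13.5 wedge).

Buyers pay €15.7; producers receive €2.2; quantity = 148.2.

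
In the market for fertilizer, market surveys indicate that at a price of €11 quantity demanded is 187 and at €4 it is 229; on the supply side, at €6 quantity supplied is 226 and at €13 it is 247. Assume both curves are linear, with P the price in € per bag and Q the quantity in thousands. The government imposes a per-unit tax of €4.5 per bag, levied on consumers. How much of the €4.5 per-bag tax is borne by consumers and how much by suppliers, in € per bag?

Demand slope: (229 − 187)/(4 − 11) = -6, so Qd = 253 − 6P.
Supply slope: (247 − 226)/(13 − 6) = 3, so Qs = 3P + 208.
Without the tax, 253 − 6P = 3P + 208 gives 9P = 45, so P* = €5 and Q* = 223.
With the tax collected from consumers, demand (in seller-price terms) shifts: Qd = 253 − 6(P + 4.5).
Solving gives Q = 214 with consumers paying €6.5 and suppliers receiving €2 (the €4.5 wedge).
Burden on consumers: €1.5; on suppliers: €3. (They sum to €4.5.)
The less price-elastic side of the market bears the larger share of a per-unit tax.

Consumers bear €1.5 per bag; suppliers bear €3 per bag.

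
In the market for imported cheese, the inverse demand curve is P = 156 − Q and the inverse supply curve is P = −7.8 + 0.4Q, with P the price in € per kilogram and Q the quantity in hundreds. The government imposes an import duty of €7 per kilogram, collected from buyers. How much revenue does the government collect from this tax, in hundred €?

Inverting to Q(P) form: Qd = 156 − P; Qs = 2.5P + 19.5.
Without the tax, 156 − P = 2.5P + 19.5 gives 3.5P = 136.5, so P* = €39 and Q* = 117.
With the tax collected from buyers, demand (in seller-price terms) shifts: Qd = 156 − (P + 7).
Solving gives Q = 112 with buyers paying €44 and suppliers receiving €37 (the €7 wedge).
Revenue = t · Q = 7 · 112 = €784.

Tax revenue = €784 hundred.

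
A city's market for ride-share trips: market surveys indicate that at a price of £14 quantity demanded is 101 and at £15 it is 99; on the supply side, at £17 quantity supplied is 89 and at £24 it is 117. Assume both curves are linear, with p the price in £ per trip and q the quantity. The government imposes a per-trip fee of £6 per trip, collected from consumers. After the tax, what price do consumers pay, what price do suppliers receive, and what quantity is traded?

Consumers pay £22; suppliers receive £16; quantity = 85.

Demand slope: (99 − 101)/(15 − 14) = -2, so qd = 129 − 2p.
Supply slope: (117 − 89)/(24 − 17) = 4, so qs = 4p + 21.
Without the tax, 129 − 2p = 4p + 21 gives 6p = 108, so p* = £18 and q* = 93.
With the tax collected from consumers, demand (in seller-price terms) shifts: qd = 129 − 2(p + 6).
New equilibrium: consumers pay £22, suppliers receive £16, q = 85. (Wedge: pb − ps = 6.)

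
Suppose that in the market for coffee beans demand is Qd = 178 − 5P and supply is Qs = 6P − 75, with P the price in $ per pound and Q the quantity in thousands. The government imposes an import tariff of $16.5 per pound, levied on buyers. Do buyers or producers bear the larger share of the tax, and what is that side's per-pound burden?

Before the tax: set 178 − 5P = 6P − 75 → P* = $23, Q* = 63.
With the tax collected from buyers, demand (in seller-price terms) shifts: Qd = 178 − 5(P + 16.5).
New equilibrium: buyers pay $32, producers receive $15.5, Q = 18. (Wedge: Pb − Ps = 16.5.)
Per-pound burden: buyers $9, producers $7.5.
Buyers take the larger share because demand is less price-elastic here (demand slope 5 vs supply slope 6).
The less price-elastic side of the market bears the larger share of a per-unit tax.

Buyers bear the larger share: $9 per pound.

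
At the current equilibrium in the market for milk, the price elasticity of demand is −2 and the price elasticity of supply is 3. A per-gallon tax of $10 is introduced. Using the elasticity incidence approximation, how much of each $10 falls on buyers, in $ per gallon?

Buyers bear ≈ $6 per gallon.

Incidence ratio: buyers' share ≈ εs / (εs + |εd|) = 3 / (3 + 2) = 0.6.
So buyers bear ≈ 0.6 × $10 = $6; sellers bear $4.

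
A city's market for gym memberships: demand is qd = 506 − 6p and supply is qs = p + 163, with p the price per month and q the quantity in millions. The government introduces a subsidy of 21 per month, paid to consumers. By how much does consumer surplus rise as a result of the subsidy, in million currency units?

Before the subsidy: set 506 − 6p = p + 163 → p* = 49, q* = 212.
With a per-unit subsidy paid to consumers, each effectively pays p − 21, so demand becomes qd = 506 − 6(p − 21).
Solving gives q = 230 with consumers paying 46 and producers receiving 67 (the 21 wedge).
ΔCS is the trapezoid between Q = 230 and Q = 212 of height 3: ½ · (212 + 230) · 3 = 663.

Consumer surplus rises by 663 million.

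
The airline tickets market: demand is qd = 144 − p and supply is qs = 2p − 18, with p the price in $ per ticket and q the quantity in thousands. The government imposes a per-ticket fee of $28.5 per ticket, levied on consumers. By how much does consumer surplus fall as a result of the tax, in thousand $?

Consumer surplus falls by $1529.5 thousand.

Before the tax: set 144 − p = 2p − 18 → p* = $54, q* = 90.
With the tax collected from consumers, demand (in seller-price terms) shifts: qd = 144 − (p + 28.5).
New equilibrium: consumers pay $73, sellers receive $44.5, q = 71. (Wedge: pb − ps = 28.5.)
ΔCS is the trapezoid between Q = 71 and Q = 90 of height $19: ½ · (90 + 71) · 19 = $1529.5.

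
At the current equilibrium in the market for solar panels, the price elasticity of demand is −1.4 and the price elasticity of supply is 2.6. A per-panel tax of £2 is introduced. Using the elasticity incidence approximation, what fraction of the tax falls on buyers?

Buyers' share ≈ 0.65.

Incidence ratio: buyers' share ≈ εs / (εs + |εd|) = 2.6 / (2.6 + 1.4) = 0.65.
Supply is the more elastic side, so buyers bear the larger share.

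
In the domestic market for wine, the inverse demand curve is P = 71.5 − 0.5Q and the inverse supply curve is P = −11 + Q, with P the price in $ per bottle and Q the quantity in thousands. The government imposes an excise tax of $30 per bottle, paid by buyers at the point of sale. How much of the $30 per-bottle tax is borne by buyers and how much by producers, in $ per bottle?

Inverting to Q(P) form: Qd = 143 − 2P; Qs = P + 11.
Without the tax, 143 − 2P = P + 11 gives 3P = 132, so P* = $44 and Q* = 55.
With the tax collected from buyers, demand (in seller-price terms) shifts: Qd = 143 − 2(P + 30).
New equilibrium: buyers pay $54, producers receive $24, Q = 35. (Wedge: Pb − Ps = 30.)
Burden on buyers: $10; on producers: $20. (They sum to $30.)
The less price-elastic side of the market bears the larger share of a per-unit tax.

Buyers bear $10 per bottle; producers bear $20 per bottle.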